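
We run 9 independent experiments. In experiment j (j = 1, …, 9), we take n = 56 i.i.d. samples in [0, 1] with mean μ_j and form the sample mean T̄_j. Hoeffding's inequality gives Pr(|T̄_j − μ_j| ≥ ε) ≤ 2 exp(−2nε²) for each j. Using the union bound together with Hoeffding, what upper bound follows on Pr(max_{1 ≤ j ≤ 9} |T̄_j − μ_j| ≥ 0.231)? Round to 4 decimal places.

0.0457

Per-experiment Hoeffding bound: 2·exp(−2·56·0.231²) = 2·exp(−5.97643) = 0.0050757.
Union bound over 9 events: 9·0.0050757 = 0.04568.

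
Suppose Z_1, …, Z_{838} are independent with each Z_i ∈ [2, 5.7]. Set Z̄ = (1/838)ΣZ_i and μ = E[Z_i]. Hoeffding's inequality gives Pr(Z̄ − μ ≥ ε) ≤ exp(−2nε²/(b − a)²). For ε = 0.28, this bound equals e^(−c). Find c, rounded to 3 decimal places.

9.598

c = 2nε²/(b − a)² = 2·838·0.28² / 3.7² = 9.5981.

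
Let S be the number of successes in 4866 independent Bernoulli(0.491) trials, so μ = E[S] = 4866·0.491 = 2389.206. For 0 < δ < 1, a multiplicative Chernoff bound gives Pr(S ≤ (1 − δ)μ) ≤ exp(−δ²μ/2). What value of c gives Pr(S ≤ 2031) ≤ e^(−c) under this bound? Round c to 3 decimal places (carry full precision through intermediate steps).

Write 2031 = (1 − δ)μ, so δ = 1 − 2031/2389.206 = 0.1499268…
Then the exponent is δ²μ/2 = (μ − 2031)²/(2μ) = 26.852339.

26.852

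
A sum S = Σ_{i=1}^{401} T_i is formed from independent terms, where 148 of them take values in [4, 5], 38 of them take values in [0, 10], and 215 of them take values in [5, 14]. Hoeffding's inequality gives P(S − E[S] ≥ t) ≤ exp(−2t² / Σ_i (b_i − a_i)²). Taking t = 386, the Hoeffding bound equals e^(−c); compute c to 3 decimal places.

Σ(b_i − a_i)² = 148·1² + 38·10² + 215·9² = 21363.
c = 2t² / 21363 = 2·386² / 21363 = 13.9490.

13.949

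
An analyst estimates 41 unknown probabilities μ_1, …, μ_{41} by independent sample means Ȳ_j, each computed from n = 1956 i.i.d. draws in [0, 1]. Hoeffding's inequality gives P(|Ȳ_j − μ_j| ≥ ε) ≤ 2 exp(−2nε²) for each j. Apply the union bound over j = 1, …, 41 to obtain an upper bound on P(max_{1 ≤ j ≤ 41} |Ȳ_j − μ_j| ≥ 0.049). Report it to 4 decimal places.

Per-experiment Hoeffding bound: 2·exp(−2·1956·0.049²) = 2·exp(−9.39271) = 0.00016666.
Union bound over 41 events: 41·0.00016666 = 0.00683.

0.0068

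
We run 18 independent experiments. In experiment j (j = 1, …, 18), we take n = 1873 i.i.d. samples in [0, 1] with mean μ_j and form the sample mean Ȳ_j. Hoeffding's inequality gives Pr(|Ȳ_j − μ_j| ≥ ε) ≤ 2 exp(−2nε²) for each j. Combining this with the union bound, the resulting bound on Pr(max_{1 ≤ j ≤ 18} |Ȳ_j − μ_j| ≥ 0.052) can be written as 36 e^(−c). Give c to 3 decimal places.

Union bound over the 18 events: Pr(max_{1 ≤ j ≤ 18} |Ȳ_j − μ_j| ≥ 0.052) ≤ 18·2·exp(−2nε²) = 36 exp(−2·1873·0.052²).
So c = 2·1873·0.052² = 10.1292.

10.129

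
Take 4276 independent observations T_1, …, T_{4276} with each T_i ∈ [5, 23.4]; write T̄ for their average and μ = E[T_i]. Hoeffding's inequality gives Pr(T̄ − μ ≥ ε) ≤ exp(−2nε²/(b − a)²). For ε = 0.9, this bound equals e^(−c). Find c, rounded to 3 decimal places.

c = 2nε²/(b − a)² = 2·4276·0.9² / 18.4² = 20.4605.

20.461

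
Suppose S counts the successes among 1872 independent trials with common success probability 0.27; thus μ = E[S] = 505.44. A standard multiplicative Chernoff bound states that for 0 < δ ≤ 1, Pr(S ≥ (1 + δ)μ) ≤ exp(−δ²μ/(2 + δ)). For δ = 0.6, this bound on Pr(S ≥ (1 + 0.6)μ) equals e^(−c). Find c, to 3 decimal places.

c = δ²μ/(2 + δ) = 0.6²·505.44/(2 + 0.6) = 69.9840.

69.984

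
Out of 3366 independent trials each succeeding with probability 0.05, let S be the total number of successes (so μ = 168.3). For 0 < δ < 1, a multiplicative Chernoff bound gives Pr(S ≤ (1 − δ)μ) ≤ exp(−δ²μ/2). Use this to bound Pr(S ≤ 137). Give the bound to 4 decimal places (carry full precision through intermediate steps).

0.0544

Write 137 = (1 − δ)μ, so δ = 1 − 137/168.3 = 0.1859774…
Then the exponent is δ²μ/2 = (μ − 137)²/(2μ) = 2.910547.
Bound = exp(−2.910547) = 0.05445.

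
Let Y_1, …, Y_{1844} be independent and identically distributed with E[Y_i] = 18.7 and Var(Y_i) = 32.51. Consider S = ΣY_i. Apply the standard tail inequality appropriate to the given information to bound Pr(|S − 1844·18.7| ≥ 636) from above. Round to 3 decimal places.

With mean and variance of each term known, Chebyshev's inequality bounds the deviation of the sum (or sample mean).
Var(S) = n·Var(Y_i) = 1844·32.51 = 59948.44.
Chebyshev: Pr(|S − 1844·18.7| ≥ 636) ≤ Var(S)/636² = 59948.44/404496 = 0.1482.

0.148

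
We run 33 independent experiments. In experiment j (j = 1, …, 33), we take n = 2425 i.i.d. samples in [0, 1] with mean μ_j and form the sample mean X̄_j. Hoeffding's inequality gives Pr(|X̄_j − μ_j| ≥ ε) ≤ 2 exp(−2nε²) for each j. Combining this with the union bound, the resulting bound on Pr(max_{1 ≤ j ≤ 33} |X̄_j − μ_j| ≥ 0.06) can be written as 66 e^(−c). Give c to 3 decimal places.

17.460

Union bound over the 33 events: Pr(max_{1 ≤ j ≤ 33} |X̄_j − μ_j| ≥ 0.06) ≤ 33·2·exp(−2nε²) = 66 exp(−2·2425·0.06²).
So c = 2·2425·0.06² = 17.4600.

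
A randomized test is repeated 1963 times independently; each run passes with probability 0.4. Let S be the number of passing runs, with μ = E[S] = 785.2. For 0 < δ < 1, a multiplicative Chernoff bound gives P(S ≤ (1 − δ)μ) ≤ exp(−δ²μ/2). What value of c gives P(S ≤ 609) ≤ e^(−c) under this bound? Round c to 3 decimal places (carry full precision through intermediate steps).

Write 609 = (1 − δ)μ, so δ = 1 − 609/785.2 = 0.2244014…
Then the exponent is δ²μ/2 = (μ − 609)²/(2μ) = 19.769766.

19.770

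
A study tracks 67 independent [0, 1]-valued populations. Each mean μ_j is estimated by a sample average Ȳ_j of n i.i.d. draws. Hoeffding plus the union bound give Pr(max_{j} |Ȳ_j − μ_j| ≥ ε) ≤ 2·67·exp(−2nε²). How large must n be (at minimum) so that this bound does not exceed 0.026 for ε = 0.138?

Need 2·67·exp(−2nε²) ≤ 0.026, i.e. exp(−2nε²) ≤ 0.026/134.
So 2nε² ≥ ln(134/0.026) = 8.547499.
Hence n ≥ 8.547499/(2·0.138²) = 224.414.
The smallest integer n is 225.

225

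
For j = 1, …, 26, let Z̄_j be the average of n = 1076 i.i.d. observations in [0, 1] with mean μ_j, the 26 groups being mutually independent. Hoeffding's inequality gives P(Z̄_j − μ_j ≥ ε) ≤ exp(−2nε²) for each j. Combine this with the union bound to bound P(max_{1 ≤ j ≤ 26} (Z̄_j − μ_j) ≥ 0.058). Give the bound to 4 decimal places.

0.0187

Per-experiment Hoeffding bound: exp(−2·1076·0.058²) = exp(−7.23933) = 0.00071779.
Union bound over 26 events: 26·0.00071779 = 0.01866.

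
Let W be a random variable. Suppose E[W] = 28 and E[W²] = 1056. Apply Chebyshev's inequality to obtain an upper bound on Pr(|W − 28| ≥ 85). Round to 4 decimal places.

0.0376

Var(W) = E[W²] − (E[W])² = 1056 − 784 = 272.
Chebyshev's inequality: Pr(|W − μ| ≥ t) ≤ Var(W)/t² = 272/7225 = 0.0376.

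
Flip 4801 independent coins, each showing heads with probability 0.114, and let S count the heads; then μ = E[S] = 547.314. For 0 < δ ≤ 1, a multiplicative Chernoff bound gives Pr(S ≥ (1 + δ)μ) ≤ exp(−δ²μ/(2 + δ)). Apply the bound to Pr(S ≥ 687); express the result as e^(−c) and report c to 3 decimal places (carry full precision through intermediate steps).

15.808

Write 687 = (1 + δ)μ, so δ = 687/547.314 − 1 = 0.255221…
Then the exponent is δ²μ/(2 + δ) = (687 − μ)² / (μ·(2 + δ)) = 15.808116.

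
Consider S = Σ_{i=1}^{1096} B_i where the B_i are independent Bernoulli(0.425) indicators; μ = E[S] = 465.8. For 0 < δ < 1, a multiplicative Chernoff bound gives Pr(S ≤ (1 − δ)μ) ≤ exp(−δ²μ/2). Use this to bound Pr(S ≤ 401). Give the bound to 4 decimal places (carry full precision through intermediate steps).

Write 401 = (1 − δ)μ, so δ = 1 − 401/465.8 = 0.1391155…
Then the exponent is δ²μ/2 = (μ − 401)²/(2μ) = 4.507342.
Bound = exp(−4.507342) = 0.01103.

0.0110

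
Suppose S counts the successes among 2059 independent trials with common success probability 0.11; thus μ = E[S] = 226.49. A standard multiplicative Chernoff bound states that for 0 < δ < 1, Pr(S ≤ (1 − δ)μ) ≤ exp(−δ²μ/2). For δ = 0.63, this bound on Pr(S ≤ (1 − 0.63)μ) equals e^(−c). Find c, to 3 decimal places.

44.947

c = δ²μ/2 = 0.63²·226.49/2 = 44.9469.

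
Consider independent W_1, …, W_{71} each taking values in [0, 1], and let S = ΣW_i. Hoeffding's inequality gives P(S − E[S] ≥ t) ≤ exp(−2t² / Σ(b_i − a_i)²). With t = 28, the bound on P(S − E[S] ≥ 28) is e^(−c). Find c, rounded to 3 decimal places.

22.085

Σ(b_i − a_i)² = 71·(1)² = 71.
c = 2t²/71 = 2·28²/71 = 22.0845.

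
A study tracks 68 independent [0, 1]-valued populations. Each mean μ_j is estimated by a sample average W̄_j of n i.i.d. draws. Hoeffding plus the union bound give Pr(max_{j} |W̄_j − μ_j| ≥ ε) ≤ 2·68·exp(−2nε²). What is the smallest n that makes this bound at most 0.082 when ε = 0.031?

Need 2·68·exp(−2nε²) ≤ 0.082, i.e. exp(−2nε²) ≤ 0.082/136.
So 2nε² ≥ ln(136/0.082) = 7.413691.
Hence n ≥ 7.413691/(2·0.031²) = 3857.279.
The smallest integer n is 3858.

3858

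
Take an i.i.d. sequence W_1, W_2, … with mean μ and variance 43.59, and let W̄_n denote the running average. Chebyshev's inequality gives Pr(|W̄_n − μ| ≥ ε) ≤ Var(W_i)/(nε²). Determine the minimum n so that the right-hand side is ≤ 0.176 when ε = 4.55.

12

Require 43.59/(n·4.55²) ≤ 0.176, i.e. n ≥ 43.59/(0.176·4.55²) = 11.963.
The smallest integer n is 12.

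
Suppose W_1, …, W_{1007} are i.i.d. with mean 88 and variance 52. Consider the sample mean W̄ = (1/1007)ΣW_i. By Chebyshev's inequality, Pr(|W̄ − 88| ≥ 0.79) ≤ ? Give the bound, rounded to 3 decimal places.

0.083

Var(W̄) = Var(W_i)/n = 52/1007 = 0.051639.
Chebyshev: Pr(|W̄ − 88| ≥ 0.79) ≤ Var(W̄)/(0.79)² = 52/(1007·0.79²) = 0.0827.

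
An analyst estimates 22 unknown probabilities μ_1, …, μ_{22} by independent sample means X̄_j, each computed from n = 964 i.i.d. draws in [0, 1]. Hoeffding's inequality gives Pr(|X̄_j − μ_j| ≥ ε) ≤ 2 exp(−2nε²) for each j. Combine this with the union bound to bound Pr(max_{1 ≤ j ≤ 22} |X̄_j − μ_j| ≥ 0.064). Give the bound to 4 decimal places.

Per-experiment Hoeffding bound: 2·exp(−2·964·0.064²) = 2·exp(−7.89709) = 0.00074365.
Union bound over 22 events: 22·0.00074365 = 0.01636.

0.0164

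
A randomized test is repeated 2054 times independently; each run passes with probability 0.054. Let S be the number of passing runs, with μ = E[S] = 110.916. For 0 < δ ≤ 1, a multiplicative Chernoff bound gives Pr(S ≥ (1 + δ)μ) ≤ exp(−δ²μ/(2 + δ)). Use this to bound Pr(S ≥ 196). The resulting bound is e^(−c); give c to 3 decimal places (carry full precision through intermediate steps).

23.587

Write 196 = (1 + δ)μ, so δ = 196/110.916 − 1 = 0.767103…
Then the exponent is δ²μ/(2 + δ) = (196 − μ)² / (μ·(2 + δ)) = 23.587193.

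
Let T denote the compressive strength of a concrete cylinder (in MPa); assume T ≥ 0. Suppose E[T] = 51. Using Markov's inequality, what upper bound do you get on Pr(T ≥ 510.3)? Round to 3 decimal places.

Markov's inequality: for a non-negative random variable, Pr(T ≥ a) ≤ E[T]/a.
Here E[T] = 51 and a = 510.3, so the bound is 51/510.3 = 0.0999.

0.100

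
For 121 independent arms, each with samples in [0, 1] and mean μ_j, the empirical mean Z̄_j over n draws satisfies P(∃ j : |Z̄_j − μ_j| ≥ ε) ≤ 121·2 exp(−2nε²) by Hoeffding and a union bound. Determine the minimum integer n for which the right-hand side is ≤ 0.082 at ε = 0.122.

Need 2·121·exp(−2nε²) ≤ 0.082, i.e. exp(−2nε²) ≤ 0.082/242.
So 2nε² ≥ ln(242/0.082) = 7.989974.
Hence n ≥ 7.989974/(2·0.122²) = 268.408.
The smallest integer n is 269.

269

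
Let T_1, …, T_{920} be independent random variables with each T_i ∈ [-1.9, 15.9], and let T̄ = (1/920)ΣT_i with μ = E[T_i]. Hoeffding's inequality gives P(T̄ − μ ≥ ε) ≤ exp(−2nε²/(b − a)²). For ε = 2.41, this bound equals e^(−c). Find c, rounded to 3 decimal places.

33.730

c = 2nε²/(b − a)² = 2·920·2.41² / 17.8² = 33.7297.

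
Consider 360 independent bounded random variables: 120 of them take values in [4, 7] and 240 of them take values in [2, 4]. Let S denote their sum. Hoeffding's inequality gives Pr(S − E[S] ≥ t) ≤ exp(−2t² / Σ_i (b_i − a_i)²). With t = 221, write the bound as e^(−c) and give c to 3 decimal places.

Σ(b_i − a_i)² = 120·3² + 240·2² = 2040.
c = 2t² / 2040 = 2·221² / 2040 = 47.8833.

47.883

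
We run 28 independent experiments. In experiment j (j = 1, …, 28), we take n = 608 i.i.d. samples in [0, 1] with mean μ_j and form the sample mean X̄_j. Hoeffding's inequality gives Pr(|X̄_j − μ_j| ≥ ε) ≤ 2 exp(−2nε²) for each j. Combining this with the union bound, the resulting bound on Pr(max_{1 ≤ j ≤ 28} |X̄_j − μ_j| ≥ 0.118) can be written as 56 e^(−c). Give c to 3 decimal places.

16.932

Union bound over the 28 events: Pr(max_{1 ≤ j ≤ 28} |X̄_j − μ_j| ≥ 0.118) ≤ 28·2·exp(−2nε²) = 56 exp(−2·608·0.118²).
So c = 2·608·0.118² = 16.9316.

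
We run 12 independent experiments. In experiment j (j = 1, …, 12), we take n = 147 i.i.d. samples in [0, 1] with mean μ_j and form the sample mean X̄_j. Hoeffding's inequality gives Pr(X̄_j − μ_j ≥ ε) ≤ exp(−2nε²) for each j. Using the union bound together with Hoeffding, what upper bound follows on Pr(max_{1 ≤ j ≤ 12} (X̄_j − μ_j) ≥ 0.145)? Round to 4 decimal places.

0.0248

Per-experiment Hoeffding bound: exp(−2·147·0.145²) = exp(−6.18135) = 0.0020676.
Union bound over 12 events: 12·0.0020676 = 0.02481.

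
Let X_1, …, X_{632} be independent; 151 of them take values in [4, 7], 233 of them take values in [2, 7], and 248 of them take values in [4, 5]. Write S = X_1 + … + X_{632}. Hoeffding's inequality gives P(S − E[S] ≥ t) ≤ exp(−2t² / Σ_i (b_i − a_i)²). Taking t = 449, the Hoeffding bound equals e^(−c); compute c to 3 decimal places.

Σ(b_i − a_i)² = 151·3² + 233·5² + 248·1² = 7432.
c = 2t² / 7432 = 2·449² / 7432 = 54.2522.

54.252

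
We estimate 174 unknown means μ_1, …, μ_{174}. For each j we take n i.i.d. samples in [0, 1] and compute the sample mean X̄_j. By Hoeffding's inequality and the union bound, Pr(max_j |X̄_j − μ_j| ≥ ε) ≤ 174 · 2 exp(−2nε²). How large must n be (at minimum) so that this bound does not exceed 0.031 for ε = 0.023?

Need 2·174·exp(−2nε²) ≤ 0.031, i.e. exp(−2nε²) ≤ 0.031/348.
So 2nε² ≥ ln(348/0.031) = 9.325971.
Hence n ≥ 9.325971/(2·0.023²) = 8814.717.
The smallest integer n is 8815.

8815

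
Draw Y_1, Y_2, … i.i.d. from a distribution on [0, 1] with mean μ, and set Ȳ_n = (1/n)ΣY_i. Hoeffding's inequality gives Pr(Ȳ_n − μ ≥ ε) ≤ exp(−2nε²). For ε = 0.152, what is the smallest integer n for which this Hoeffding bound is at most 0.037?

72

Require exp(−2nε²) ≤ 0.037, i.e. 2nε² ≥ ln(1/0.037) = 3.296837.
So n ≥ 3.296837 / (2·0.152²) = 71.348.
The smallest integer n is 72.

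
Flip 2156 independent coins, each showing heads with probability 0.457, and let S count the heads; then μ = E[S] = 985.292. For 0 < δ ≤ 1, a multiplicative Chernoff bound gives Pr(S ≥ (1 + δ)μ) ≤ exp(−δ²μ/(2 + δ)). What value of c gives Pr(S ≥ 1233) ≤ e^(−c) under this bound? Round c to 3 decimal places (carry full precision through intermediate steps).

27.661

Write 1233 = (1 + δ)μ, so δ = 1233/985.292 − 1 = 0.2514057…
Then the exponent is δ²μ/(2 + δ) = (1233 − μ)² / (μ·(2 + δ)) = 27.660584.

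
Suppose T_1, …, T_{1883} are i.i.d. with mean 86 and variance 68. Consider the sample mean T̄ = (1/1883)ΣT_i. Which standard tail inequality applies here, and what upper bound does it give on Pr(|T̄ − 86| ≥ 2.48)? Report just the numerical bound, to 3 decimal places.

0.006

With mean and variance of each term known, Chebyshev's inequality bounds the deviation of the sum (or sample mean).
Var(T̄) = Var(T_i)/n = 68/1883 = 0.036113.
Chebyshev: Pr(|T̄ − 86| ≥ 2.48) ≤ Var(T̄)/(2.48)² = 68/(1883·2.48²) = 0.0059.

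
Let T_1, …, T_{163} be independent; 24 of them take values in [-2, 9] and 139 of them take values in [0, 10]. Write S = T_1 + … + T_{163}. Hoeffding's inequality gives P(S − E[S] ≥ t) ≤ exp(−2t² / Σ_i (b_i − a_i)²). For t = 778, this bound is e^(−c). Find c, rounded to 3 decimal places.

Σ(b_i − a_i)² = 24·11² + 139·10² = 16804.
c = 2t² / 16804 = 2·778² / 16804 = 72.0405.

72.040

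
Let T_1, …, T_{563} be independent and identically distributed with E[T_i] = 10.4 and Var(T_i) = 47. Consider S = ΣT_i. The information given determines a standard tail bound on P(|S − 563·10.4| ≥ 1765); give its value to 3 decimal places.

0.008

With mean and variance of each term known, Chebyshev's inequality bounds the deviation of the sum (or sample mean).
Var(S) = n·Var(T_i) = 563·47 = 26461.
Chebyshev: P(|S − 563·10.4| ≥ 1765) ≤ Var(S)/1765² = 26461/3115225 = 0.0085.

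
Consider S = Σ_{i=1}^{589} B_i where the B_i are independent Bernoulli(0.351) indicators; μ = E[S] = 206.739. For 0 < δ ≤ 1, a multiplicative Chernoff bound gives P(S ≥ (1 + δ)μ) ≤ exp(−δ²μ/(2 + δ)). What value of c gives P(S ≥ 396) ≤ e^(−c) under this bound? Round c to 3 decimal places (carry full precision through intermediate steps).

59.428

Write 396 = (1 + δ)μ, so δ = 396/206.739 − 1 = 0.9154586…
Then the exponent is δ²μ/(2 + δ) = (396 − μ)² / (μ·(2 + δ)) = 59.428254.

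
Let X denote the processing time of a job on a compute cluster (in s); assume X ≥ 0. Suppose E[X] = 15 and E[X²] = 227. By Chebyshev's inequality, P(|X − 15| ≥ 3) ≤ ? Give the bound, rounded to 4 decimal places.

0.2222

Var(X) = E[X²] − (E[X])² = 227 − 225 = 2.
Chebyshev's inequality: P(|X − μ| ≥ t) ≤ Var(X)/t² = 2/9 = 0.2222.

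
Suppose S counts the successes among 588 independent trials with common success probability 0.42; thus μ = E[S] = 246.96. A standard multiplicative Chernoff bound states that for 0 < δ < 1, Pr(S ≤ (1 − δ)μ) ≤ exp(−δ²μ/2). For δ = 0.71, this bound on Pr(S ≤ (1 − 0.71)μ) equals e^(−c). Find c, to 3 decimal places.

62.246

c = δ²μ/2 = 0.71²·246.96/2 = 62.2463.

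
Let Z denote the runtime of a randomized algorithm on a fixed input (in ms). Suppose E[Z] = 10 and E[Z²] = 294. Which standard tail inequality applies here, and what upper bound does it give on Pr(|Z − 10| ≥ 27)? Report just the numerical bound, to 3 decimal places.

The first two moments determine the variance, so Chebyshev's inequality is the sharpest standard bound available.
Var(Z) = E[Z²] − (E[Z])² = 294 − 100 = 194.
Chebyshev's inequality: Pr(|Z − μ| ≥ t) ≤ Var(Z)/t² = 194/729 = 0.2661.

0.266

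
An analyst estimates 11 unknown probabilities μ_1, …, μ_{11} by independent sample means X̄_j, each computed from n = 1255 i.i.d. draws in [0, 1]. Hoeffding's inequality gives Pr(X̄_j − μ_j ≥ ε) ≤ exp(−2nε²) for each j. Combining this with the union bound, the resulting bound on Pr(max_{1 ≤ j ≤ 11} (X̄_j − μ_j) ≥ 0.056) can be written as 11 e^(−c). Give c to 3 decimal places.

7.871

Union bound over the 11 events: Pr(max_{1 ≤ j ≤ 11} (X̄_j − μ_j) ≥ 0.056) ≤ 11·exp(−2nε²) = 11 exp(−2·1255·0.056²).
So c = 2·1255·0.056² = 7.8714.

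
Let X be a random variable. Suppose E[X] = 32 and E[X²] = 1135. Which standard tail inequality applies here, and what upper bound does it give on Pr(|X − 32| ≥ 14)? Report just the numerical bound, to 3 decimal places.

0.566

The first two moments determine the variance, so Chebyshev's inequality is the sharpest standard bound available.
Var(X) = E[X²] − (E[X])² = 1135 − 1024 = 111.
Chebyshev's inequality: Pr(|X − μ| ≥ t) ≤ Var(X)/t² = 111/196 = 0.5663.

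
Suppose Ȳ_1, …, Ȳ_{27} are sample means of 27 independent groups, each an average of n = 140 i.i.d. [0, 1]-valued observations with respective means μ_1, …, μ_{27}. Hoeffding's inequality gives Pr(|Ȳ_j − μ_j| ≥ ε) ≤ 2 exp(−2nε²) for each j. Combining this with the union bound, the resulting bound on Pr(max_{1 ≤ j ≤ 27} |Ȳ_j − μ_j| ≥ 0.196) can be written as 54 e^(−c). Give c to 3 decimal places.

10.756

Union bound over the 27 events: Pr(max_{1 ≤ j ≤ 27} |Ȳ_j − μ_j| ≥ 0.196) ≤ 27·2·exp(−2nε²) = 54 exp(−2·140·0.196²).
So c = 2·140·0.196² = 10.7565.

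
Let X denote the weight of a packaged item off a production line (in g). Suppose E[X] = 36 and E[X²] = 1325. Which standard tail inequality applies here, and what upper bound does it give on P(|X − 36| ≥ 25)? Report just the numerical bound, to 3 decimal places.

0.046

The first two moments determine the variance, so Chebyshev's inequality is the sharpest standard bound available.
Var(X) = E[X²] − (E[X])² = 1325 − 1296 = 29.
Chebyshev's inequality: P(|X − μ| ≥ t) ≤ Var(X)/t² = 29/625 = 0.0464.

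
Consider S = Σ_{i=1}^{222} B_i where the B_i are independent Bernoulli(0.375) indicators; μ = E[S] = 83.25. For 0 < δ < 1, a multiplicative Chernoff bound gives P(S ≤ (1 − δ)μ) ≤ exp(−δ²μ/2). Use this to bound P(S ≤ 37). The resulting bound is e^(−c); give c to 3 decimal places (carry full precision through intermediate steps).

12.847

Write 37 = (1 − δ)μ, so δ = 1 − 37/83.25 = 0.5555556…
Then the exponent is δ²μ/2 = (μ − 37)²/(2μ) = 12.847222.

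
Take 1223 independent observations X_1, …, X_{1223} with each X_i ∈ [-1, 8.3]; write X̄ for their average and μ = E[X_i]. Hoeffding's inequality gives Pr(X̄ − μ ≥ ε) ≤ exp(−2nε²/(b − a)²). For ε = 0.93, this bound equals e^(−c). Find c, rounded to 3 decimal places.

24.460

c = 2nε²/(b − a)² = 2·1223·0.93² / 9.3² = 24.4600.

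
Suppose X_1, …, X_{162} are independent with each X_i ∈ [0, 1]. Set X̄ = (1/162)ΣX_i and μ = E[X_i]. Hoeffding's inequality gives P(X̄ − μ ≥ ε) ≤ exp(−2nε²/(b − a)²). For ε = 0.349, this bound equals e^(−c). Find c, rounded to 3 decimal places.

c = 2nε²/(b − a)² = 2·162·0.349² / 1² = 39.4635.

39.464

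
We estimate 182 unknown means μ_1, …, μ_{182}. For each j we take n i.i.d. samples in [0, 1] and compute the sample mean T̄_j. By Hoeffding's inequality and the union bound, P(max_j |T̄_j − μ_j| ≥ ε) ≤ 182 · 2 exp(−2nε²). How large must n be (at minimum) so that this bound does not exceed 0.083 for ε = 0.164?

Need 2·182·exp(−2nε²) ≤ 0.083, i.e. exp(−2nε²) ≤ 0.083/364.
So 2nε² ≥ ln(364/0.083) = 8.386069.
Hence n ≥ 8.386069/(2·0.164²) = 155.898.
The smallest integer n is 156.

156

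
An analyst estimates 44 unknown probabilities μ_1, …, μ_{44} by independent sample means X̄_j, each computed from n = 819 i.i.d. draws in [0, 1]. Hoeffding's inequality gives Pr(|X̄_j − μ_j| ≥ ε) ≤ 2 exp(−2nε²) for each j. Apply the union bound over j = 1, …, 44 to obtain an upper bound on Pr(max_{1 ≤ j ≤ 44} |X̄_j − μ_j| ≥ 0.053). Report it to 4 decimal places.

0.8836

Per-experiment Hoeffding bound: 2·exp(−2·819·0.053²) = 2·exp(−4.60114) = 0.020081.
Union bound over 44 events: 44·0.020081 = 0.88355.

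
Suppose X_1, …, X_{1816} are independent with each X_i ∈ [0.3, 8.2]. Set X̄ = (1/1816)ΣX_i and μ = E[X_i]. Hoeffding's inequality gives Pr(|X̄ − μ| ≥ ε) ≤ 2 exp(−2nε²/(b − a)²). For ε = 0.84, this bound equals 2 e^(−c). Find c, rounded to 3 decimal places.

c = 2nε²/(b − a)² = 2·1816·0.84² / 7.9² = 41.0630.

41.063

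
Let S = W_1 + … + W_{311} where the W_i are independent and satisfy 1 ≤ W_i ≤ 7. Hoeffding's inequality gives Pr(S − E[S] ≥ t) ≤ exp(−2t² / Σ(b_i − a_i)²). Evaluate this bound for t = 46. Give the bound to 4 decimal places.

Σ(b_i − a_i)² = 311·(6)² = 11196.
Exponent = 2·46²/11196 = 0.3780.
Bound = exp(−0.3780) = 0.68524.

0.6852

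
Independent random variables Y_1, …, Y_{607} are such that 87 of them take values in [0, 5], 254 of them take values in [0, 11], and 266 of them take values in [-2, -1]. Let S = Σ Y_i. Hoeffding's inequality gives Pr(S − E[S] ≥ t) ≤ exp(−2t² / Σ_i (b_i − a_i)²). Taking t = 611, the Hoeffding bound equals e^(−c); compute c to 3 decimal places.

22.506

Σ(b_i − a_i)² = 87·5² + 254·11² + 266·1² = 33175.
c = 2t² / 33175 = 2·611² / 33175 = 22.5062.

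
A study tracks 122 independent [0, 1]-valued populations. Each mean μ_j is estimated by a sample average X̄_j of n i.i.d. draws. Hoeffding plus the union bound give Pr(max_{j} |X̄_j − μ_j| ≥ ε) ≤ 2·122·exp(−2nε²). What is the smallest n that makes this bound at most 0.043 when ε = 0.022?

8930

Need 2·122·exp(−2nε²) ≤ 0.043, i.e. exp(−2nε²) ≤ 0.043/244.
So 2nε² ≥ ln(244/0.043) = 8.643723.
Hence n ≥ 8.643723/(2·0.022²) = 8929.466.
The smallest integer n is 8930.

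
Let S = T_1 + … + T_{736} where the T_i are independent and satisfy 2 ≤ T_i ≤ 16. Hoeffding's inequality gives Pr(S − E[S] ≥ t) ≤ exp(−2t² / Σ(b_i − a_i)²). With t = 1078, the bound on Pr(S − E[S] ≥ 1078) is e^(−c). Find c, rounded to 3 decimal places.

Σ(b_i − a_i)² = 736·(14)² = 144256.
c = 2t²/144256 = 2·1078²/144256 = 16.1114.

16.111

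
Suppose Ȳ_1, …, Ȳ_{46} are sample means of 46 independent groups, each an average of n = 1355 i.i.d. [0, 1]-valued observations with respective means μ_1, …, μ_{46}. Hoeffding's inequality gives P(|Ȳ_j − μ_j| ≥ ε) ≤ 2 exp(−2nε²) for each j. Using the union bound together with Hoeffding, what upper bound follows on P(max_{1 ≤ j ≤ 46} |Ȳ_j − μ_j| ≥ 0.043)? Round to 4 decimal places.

0.6132

Per-experiment Hoeffding bound: 2·exp(−2·1355·0.043²) = 2·exp(−5.01079) = 0.013331.
Union bound over 46 events: 46·0.013331 = 0.61324.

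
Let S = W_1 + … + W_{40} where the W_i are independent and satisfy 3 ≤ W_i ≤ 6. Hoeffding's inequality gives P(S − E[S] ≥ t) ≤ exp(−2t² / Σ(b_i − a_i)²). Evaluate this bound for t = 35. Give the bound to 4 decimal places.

Σ(b_i − a_i)² = 40·(3)² = 360.
Exponent = 2·35²/360 = 6.8056.
Bound = exp(−6.8056) = 0.00111.

0.0011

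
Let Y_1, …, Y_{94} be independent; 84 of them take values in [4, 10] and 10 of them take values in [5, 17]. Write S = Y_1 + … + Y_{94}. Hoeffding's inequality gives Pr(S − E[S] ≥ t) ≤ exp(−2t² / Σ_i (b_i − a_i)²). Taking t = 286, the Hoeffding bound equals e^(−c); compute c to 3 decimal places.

Σ(b_i − a_i)² = 84·6² + 10·12² = 4464.
c = 2t² / 4464 = 2·286² / 4464 = 36.6470.

36.647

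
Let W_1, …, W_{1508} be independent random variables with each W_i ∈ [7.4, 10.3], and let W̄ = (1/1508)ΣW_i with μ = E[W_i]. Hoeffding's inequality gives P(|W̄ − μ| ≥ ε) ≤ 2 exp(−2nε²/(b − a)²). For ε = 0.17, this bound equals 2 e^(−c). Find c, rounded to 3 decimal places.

10.364

c = 2nε²/(b − a)² = 2·1508·0.17² / 2.9² = 10.3641.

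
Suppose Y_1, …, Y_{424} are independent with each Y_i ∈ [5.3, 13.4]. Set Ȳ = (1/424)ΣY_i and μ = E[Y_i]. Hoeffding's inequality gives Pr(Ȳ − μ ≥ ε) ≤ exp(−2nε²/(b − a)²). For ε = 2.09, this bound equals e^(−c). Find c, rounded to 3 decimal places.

56.457

c = 2nε²/(b − a)² = 2·424·2.09² / 8.1² = 56.4571.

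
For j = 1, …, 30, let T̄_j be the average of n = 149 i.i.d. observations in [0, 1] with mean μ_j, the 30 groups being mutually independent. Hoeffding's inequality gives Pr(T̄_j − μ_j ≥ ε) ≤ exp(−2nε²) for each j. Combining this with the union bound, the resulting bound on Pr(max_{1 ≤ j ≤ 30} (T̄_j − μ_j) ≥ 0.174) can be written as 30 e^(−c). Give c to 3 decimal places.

9.022

Union bound over the 30 events: Pr(max_{1 ≤ j ≤ 30} (T̄_j − μ_j) ≥ 0.174) ≤ 30·exp(−2nε²) = 30 exp(−2·149·0.174²).
So c = 2·149·0.174² = 9.0222.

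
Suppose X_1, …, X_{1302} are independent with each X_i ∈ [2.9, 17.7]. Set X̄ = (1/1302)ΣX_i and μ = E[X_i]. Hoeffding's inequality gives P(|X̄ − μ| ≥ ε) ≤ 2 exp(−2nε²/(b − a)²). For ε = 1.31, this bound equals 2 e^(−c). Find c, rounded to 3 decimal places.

20.401

c = 2nε²/(b − a)² = 2·1302·1.31² / 14.8² = 20.4014.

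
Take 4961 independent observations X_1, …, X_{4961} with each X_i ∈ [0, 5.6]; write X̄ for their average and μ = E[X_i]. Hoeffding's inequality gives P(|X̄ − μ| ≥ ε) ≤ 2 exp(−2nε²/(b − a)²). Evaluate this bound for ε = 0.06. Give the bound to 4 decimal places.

Exponent: 2nε²/(b − a)² = 2·4961·0.06² / 5.6² = 1.13901.
Bound = 2·exp(−1.13901) = 0.64027.

0.6403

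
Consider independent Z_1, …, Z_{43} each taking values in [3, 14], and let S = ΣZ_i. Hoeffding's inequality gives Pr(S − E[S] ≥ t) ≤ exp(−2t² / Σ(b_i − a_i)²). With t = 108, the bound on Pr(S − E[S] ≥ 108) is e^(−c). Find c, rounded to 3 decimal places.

Σ(b_i − a_i)² = 43·(11)² = 5203.
c = 2t²/5203 = 2·108²/5203 = 4.4836.

4.484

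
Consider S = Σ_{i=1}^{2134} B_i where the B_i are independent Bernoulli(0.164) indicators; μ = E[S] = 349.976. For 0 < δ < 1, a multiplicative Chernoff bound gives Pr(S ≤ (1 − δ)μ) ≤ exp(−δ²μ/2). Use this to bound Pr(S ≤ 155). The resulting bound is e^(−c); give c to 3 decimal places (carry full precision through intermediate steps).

54.312

Write 155 = (1 − δ)μ, so δ = 1 − 155/349.976 = 0.5571125…
Then the exponent is δ²μ/2 = (μ − 155)²/(2μ) = 54.311782.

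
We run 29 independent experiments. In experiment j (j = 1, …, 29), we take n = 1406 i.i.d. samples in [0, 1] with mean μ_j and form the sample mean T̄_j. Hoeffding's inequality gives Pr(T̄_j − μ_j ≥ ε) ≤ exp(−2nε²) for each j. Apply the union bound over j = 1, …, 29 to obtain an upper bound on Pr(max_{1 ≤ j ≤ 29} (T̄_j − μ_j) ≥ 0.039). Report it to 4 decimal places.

0.4026

Per-experiment Hoeffding bound: exp(−2·1406·0.039²) = exp(−4.27705) = 0.013884.
Union bound over 29 events: 29·0.013884 = 0.40262.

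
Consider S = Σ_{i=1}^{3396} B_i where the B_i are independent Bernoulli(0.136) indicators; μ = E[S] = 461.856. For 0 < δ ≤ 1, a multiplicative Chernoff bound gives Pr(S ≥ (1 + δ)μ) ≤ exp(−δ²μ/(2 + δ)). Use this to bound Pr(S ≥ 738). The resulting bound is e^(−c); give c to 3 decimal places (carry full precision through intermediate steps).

63.554

Write 738 = (1 + δ)μ, so δ = 738/461.856 − 1 = 0.5979006…
Then the exponent is δ²μ/(2 + δ) = (738 − μ)² / (μ·(2 + δ)) = 63.553884.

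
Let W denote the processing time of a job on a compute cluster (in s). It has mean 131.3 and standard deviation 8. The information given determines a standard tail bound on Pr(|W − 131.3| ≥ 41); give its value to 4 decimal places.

0.0381

Mean and variance are known, so Chebyshev's inequality applies.
Chebyshev: Pr(|W − μ| ≥ t) ≤ Var(W)/t².
Var(W) = σ² = 8² = 64.
Bound = 64 / 1681 = 0.0381.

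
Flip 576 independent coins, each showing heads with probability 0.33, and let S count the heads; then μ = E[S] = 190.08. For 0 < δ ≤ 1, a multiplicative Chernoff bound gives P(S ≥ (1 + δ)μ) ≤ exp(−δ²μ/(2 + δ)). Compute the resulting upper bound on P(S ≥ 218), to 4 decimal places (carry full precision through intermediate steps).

Write 218 = (1 + δ)μ, so δ = 218/190.08 − 1 = 0.1468855…
Then the exponent is δ²μ/(2 + δ) = (218 − μ)² / (μ·(2 + δ)) = 1.910229.
Bound = exp(−1.910229) = 0.14805.

0.1480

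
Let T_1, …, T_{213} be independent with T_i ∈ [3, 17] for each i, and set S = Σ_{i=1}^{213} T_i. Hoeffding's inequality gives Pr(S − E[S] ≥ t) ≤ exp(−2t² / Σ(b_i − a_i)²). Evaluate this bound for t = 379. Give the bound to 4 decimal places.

Σ(b_i − a_i)² = 213·(14)² = 41748.
Exponent = 2·379²/41748 = 6.8813.
Bound = exp(−6.8813) = 0.00103.

0.0010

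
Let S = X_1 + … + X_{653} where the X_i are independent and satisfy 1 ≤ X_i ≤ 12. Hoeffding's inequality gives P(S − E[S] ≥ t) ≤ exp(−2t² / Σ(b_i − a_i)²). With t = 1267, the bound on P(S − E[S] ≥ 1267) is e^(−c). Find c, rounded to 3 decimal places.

Σ(b_i − a_i)² = 653·(11)² = 79013.
c = 2t²/79013 = 2·1267²/79013 = 40.6335.

40.634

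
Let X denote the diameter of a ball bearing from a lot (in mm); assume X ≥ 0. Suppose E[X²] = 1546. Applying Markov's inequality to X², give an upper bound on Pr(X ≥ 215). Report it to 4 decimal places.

Since X ≥ 0, the event {X ≥ 215} is the same as {X² ≥ 46225}.
Markov's inequality applied to X² gives Pr(X² ≥ 46225) ≤ E[X²]/46225 = 1546/46225 = 0.0334.

0.0334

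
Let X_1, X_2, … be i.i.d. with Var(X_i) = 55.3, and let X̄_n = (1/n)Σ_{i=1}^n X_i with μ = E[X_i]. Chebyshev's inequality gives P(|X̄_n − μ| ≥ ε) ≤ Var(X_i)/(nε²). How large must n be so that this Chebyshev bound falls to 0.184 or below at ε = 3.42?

26

Require 55.3/(n·3.42²) ≤ 0.184, i.e. n ≥ 55.3/(0.184·3.42²) = 25.695.
The smallest integer n is 26.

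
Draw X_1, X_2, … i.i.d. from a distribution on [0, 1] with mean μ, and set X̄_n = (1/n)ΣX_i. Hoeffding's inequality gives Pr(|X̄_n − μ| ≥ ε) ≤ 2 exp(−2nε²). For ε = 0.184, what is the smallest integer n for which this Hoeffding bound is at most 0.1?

Require 2·exp(−2nε²) ≤ 0.1, i.e. 2nε² ≥ ln(2/0.1) = 2.995732.
So n ≥ 2.995732 / (2·0.184²) = 44.242.
The smallest integer n is 45.

45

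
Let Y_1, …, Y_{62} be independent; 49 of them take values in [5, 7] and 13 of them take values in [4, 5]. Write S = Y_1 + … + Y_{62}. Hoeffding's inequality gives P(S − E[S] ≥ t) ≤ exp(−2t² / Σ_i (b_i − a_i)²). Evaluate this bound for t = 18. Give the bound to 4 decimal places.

Σ(b_i − a_i)² = 49·2² + 13·1² = 209.
Exponent = 2·18² / 209 = 3.10048.
Bound = exp(−3.10048) = 0.04503.

0.0450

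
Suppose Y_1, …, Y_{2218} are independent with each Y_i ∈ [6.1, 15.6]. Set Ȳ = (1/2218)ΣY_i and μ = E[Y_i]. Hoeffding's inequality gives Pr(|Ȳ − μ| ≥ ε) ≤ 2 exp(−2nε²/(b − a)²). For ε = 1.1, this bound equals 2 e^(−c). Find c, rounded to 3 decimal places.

c = 2nε²/(b − a)² = 2·2218·1.1² / 9.5² = 59.4743.

59.474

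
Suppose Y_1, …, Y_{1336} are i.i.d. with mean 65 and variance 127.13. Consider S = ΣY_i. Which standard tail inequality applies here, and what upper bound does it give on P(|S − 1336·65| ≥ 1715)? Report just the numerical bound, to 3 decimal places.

With mean and variance of each term known, Chebyshev's inequality bounds the deviation of the sum (or sample mean).
Var(S) = n·Var(Y_i) = 1336·127.13 = 169845.68.
Chebyshev: P(|S − 1336·65| ≥ 1715) ≤ Var(S)/1715² = 169845.68/2941225 = 0.0577.

0.058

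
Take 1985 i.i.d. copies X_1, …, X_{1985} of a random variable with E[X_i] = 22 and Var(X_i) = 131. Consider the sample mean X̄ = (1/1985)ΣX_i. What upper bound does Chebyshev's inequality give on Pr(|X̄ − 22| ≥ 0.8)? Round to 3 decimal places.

0.103

Var(X̄) = Var(X_i)/n = 131/1985 = 0.065995.
Chebyshev: Pr(|X̄ − 22| ≥ 0.8) ≤ Var(X̄)/(0.8)² = 131/(1985·0.8²) = 0.1031.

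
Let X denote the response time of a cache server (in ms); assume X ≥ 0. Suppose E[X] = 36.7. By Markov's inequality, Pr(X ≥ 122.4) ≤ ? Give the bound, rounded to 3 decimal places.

Markov's inequality: for a non-negative random variable, Pr(X ≥ a) ≤ E[X]/a.
Here E[X] = 36.7 and a = 122.4, so the bound is 36.7/122.4 = 0.2998.

0.300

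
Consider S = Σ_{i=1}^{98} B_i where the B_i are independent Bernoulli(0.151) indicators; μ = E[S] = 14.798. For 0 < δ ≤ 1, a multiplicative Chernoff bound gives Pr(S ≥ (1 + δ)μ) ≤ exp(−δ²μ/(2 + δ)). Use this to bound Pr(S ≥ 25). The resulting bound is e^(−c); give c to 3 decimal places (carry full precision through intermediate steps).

Write 25 = (1 + δ)μ, so δ = 25/14.798 − 1 = 0.6894175…
Then the exponent is δ²μ/(2 + δ) = (25 − μ)² / (μ·(2 + δ)) = 2.615227.

2.615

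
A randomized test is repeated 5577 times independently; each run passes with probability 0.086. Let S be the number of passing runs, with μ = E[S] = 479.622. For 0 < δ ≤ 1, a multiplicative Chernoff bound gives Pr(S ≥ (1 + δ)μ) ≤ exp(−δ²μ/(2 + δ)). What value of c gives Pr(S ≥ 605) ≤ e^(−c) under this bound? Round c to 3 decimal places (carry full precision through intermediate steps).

Write 605 = (1 + δ)μ, so δ = 605/479.622 − 1 = 0.26141…
Then the exponent is δ²μ/(2 + δ) = (605 − μ)² / (μ·(2 + δ)) = 14.493199.

14.493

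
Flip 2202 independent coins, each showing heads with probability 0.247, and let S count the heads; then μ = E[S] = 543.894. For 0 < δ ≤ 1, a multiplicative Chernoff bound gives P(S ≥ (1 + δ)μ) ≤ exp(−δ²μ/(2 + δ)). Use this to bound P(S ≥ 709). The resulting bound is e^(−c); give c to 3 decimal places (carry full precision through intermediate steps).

21.758

Write 709 = (1 + δ)μ, so δ = 709/543.894 − 1 = 0.3035628…
Then the exponent is δ²μ/(2 + δ) = (709 − μ)² / (μ·(2 + δ)) = 21.757620.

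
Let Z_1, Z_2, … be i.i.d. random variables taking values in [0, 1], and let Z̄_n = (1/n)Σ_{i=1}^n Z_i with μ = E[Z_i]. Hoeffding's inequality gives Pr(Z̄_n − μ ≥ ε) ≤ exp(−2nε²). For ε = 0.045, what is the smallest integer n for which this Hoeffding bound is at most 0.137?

491

Require exp(−2nε²) ≤ 0.137, i.e. 2nε² ≥ ln(1/0.137) = 1.987774.
So n ≥ 1.987774 / (2·0.045²) = 490.808.
The smallest integer n is 491.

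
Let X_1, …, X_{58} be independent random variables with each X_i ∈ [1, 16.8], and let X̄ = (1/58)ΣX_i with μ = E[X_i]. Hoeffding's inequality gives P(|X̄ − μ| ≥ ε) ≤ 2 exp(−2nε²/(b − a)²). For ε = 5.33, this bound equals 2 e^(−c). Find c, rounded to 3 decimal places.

c = 2nε²/(b − a)² = 2·58·5.33² / 15.8² = 13.2007.

13.201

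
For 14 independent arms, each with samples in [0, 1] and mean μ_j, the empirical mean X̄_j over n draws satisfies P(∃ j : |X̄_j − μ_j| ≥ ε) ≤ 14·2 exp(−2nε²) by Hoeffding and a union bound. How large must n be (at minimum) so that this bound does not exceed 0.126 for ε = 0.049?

1126

Need 2·14·exp(−2nε²) ≤ 0.126, i.e. exp(−2nε²) ≤ 0.126/28.
So 2nε² ≥ ln(28/0.126) = 5.403678.
Hence n ≥ 5.403678/(2·0.049²) = 1125.297.
The smallest integer n is 1126.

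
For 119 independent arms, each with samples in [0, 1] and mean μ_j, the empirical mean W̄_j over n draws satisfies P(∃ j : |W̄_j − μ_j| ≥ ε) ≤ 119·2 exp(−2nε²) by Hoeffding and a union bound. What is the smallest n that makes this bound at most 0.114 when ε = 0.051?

1470

Need 2·119·exp(−2nε²) ≤ 0.114, i.e. exp(−2nε²) ≤ 0.114/238.
So 2nε² ≥ ln(238/0.114) = 7.643828.
Hence n ≥ 7.643828/(2·0.051²) = 1469.402.
The smallest integer n is 1470.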